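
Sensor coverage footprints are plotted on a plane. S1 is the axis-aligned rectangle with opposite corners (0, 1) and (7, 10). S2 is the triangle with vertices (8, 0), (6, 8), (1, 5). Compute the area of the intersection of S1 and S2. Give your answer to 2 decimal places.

The intersection is the polygon with vertices (7,1), (6.6,1), (1,5), (6,8), (7,4).
By the shoelace formula its area is 21.30.

21.30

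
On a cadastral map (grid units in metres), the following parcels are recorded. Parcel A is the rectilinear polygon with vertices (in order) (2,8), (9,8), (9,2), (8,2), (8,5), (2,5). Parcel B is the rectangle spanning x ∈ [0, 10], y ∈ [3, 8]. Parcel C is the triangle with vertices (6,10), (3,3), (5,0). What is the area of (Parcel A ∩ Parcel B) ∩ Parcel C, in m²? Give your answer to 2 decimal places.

The region (Parcel A ∩ Parcel B) ∩ Parcel C is the polygon with vertices (3.857,5), (5.143,8), (5.8,8), (5.5,5).
By the shoelace formula its area is 3.45.

3.45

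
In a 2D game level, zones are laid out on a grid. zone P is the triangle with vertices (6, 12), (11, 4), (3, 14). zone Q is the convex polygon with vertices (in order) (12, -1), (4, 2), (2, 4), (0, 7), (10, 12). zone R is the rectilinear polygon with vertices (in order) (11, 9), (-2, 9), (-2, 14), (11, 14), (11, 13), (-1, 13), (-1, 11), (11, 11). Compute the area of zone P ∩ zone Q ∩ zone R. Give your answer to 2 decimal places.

1.25

The intersection is the polygon with vertices (6.143,10.071), (6.952,10.476), (7.875,9), (7,9).
By the shoelace formula its area is 1.25.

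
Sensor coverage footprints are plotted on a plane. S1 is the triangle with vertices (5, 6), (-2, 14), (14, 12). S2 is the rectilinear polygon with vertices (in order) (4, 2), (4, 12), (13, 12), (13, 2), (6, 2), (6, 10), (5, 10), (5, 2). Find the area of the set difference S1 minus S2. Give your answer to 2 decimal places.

28.57

|S1| = 57, |S1∩S2| = 28.4286.
|S1 ∖ S2| = |S1| − |S1∩S2| = 57 − 28.4286 = 28.57.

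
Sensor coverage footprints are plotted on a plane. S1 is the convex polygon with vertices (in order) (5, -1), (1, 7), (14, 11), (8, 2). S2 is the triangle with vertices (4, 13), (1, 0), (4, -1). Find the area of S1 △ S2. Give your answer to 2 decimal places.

69.17

|S1| = 64.5, |S2| = 21, |S1∩S2| = 8.167.
|S1 △ S2| = |S1| + |S2| − 2·|S1∩S2| = 64.5 + 21 − 16.3341 = 69.17.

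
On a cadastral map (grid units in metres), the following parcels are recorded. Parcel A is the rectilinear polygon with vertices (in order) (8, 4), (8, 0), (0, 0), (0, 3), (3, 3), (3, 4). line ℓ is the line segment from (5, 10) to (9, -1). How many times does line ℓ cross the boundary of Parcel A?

2

The segment meets the boundary at (8,1.75), (7.182,4).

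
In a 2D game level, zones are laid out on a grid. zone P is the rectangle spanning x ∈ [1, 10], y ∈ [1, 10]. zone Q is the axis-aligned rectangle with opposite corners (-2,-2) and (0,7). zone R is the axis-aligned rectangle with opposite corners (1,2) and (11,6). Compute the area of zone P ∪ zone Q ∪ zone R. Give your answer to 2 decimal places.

By inclusion–exclusion:
Individual areas: |zone P| = 81, |zone Q| = 18, |zone R| = 40.
|zone P∩zone Q| = 0 (no overlap).
|zone P∩zone R|: x∈[1,10], y∈[2,6] → 9·4 = 36.
|zone Q∩zone R| = 0 (no overlap).
|zone P∩zone Q∩zone R| = 0.
|zone P ∪ zone Q ∪ zone R| = 139 − 36 + 0 = 103.00.

103.00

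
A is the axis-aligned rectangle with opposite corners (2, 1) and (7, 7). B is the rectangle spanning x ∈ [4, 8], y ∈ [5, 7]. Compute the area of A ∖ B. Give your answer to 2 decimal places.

|A∩B|: x∈[4,7], y∈[5,7] → 3·2 = 6.
|A| = 30.
|A ∖ B| = |A| − |A∩B| = 30 − 6 = 24.00.

24.00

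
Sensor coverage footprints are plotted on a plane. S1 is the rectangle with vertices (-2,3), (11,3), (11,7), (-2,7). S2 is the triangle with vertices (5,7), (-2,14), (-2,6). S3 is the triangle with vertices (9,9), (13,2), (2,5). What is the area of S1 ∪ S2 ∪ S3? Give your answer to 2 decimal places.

84.48

By inclusion–exclusion:
Individual areas: |S1| = 52, |S2| = 28, |S3| = 32.5.
|S1∩S2| = 3.5.
|S1∩S3| = 24.5238.
|S2∩S3| = 0.
|S1∩S2∩S3| = 0.
|S1 ∪ S2 ∪ S3| = 112.5 − 28.0238 + 0 = 84.48.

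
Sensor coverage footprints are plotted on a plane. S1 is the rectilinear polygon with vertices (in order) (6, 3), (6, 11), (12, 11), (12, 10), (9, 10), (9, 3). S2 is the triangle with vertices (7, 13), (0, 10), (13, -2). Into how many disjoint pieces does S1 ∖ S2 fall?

S1 ∖ S2 splits into 2 disjoint pieces (area 1.1571, area 4.8).

2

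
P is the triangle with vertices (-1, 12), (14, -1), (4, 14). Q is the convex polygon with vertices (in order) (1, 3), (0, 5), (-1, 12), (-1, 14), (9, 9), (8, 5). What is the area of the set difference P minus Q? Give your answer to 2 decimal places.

17.46

|P| = 47.5, |P∩Q| = 30.0433.
|P ∖ Q| = |P| − |P∩Q| = 47.5 − 30.0433 = 17.46.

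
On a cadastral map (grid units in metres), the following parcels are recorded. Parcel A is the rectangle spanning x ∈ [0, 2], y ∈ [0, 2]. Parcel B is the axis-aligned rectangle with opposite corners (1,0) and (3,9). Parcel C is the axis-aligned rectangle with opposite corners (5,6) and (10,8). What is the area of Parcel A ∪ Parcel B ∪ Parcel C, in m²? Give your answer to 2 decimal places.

30.00

By inclusion–exclusion:
Individual areas: |Parcel A| = 4, |Parcel B| = 18, |Parcel C| = 10.
|Parcel A∩Parcel B|: x∈[1,2], y∈[0,2] → 1·2 = 2.
|Parcel A∩Parcel C| = 0 (no overlap).
|Parcel B∩Parcel C| = 0 (no overlap).
|Parcel A∩Parcel B∩Parcel C| = 0.
|Parcel A ∪ Parcel B ∪ Parcel C| = 32 − 2 + 0 = 30.00.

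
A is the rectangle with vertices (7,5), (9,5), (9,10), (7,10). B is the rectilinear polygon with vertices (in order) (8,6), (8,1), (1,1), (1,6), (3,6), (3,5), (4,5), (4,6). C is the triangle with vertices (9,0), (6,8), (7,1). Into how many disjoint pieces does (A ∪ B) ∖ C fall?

2

(A ∪ B) ∖ C splits into 2 disjoint pieces (area 11.0833, area 27.2143).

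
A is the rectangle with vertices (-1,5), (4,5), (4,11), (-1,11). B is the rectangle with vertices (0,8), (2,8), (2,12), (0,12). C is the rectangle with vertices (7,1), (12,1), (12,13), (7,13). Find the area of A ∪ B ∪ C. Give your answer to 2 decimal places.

By inclusion–exclusion:
Individual areas: |A| = 30, |B| = 8, |C| = 60.
|A∩B|: x∈[0,2], y∈[8,11] → 2·3 = 6.
|A∩C| = 0 (no overlap).
|B∩C| = 0 (no overlap).
|A∩B∩C| = 0.
|A ∪ B ∪ C| = 98 − 6 + 0 = 92.00.

92.00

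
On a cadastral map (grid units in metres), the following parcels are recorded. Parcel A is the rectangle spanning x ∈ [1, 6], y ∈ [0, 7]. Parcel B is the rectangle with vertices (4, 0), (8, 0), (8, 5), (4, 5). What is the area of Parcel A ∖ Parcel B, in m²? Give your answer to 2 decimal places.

25.00

|Parcel A∩Parcel B|: x∈[4,6], y∈[0,5] → 2·5 = 10.
|Parcel A| = 35.
|Parcel A ∖ Parcel B| = |Parcel A| − |Parcel A∩Parcel B| = 35 − 10 = 25.00.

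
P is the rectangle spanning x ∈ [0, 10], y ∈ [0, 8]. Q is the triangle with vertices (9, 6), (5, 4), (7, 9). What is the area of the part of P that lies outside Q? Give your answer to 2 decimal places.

|P| = 80, |P∩Q| = 7.4667.
|P ∖ Q| = |P| − |P∩Q| = 80 − 7.4667 = 72.53.

72.53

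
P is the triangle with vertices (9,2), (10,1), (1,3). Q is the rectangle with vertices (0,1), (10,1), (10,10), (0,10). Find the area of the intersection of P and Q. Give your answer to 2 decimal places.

3.50

The intersection is the polygon with vertices (10,1), (1,3), (9,2).
By the shoelace formula its area is 3.50.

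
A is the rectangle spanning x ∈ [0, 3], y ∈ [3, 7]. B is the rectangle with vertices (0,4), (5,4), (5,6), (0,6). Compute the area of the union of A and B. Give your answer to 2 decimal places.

16.00

By inclusion–exclusion:
Individual areas: |A| = 12, |B| = 10.
|A∩B|: x∈[0,3], y∈[4,6] → 3·2 = 6.
|A ∪ B| = 22 − 6 = 16.00.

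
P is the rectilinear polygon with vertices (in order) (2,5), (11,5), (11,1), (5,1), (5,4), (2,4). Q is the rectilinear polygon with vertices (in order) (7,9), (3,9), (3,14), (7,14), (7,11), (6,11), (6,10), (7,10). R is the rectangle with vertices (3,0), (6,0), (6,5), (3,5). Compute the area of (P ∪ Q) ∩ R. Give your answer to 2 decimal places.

The region (P ∪ Q) ∩ R is the polygon with vertices (6,5), (6,1), (5,1), (5,4), (3,4), (3,5).
By the shoelace formula its area is 6.00.

6.00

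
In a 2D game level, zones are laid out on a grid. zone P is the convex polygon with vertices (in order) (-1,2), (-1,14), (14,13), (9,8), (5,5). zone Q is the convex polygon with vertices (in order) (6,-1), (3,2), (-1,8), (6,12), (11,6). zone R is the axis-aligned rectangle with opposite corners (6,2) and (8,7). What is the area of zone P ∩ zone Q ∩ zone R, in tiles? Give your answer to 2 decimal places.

1.04

The intersection is the polygon with vertices (6,5.75), (6,7), (7.667,7).
By the shoelace formula its area is 1.04.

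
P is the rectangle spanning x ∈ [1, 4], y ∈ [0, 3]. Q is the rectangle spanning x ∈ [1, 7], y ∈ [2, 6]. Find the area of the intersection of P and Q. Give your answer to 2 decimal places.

|P∩Q|: x∈[1,4], y∈[2,3] → 3·1 = 3.

3.00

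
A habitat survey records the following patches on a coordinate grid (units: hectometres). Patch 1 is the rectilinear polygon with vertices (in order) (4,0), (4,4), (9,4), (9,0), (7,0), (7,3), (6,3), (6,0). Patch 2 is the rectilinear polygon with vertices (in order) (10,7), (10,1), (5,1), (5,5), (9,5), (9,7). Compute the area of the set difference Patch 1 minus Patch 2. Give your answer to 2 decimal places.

|Patch 1| = 17, |Patch 1∩Patch 2| = 10.
|Patch 1 ∖ Patch 2| = |Patch 1| − |Patch 1∩Patch 2| = 17 − 10 = 7.00.

7.00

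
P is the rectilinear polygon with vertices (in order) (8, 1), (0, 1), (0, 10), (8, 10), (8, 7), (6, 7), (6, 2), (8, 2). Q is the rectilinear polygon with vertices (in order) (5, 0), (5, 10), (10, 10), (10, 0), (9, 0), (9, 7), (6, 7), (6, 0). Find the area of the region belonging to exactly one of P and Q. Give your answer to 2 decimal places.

|P| = 62, |Q| = 29, |P∩Q| = 15.
|P △ Q| = |P| + |Q| − 2·|P∩Q| = 62 + 29 − 30 = 61.00.

61.00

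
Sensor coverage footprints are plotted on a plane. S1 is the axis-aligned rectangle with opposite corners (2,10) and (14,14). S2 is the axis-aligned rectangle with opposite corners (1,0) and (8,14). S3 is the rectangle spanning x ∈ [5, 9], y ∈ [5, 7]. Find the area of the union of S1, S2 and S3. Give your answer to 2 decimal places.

By inclusion–exclusion:
Individual areas: |S1| = 48, |S2| = 98, |S3| = 8.
|S1∩S2|: x∈[2,8], y∈[10,14] → 6·4 = 24.
|S1∩S3| = 0 (no overlap).
|S2∩S3|: x∈[5,8], y∈[5,7] → 3·2 = 6.
|S1∩S2∩S3| = 0.
|S1 ∪ S2 ∪ S3| = 154 − 30 + 0 = 124.00.

124.00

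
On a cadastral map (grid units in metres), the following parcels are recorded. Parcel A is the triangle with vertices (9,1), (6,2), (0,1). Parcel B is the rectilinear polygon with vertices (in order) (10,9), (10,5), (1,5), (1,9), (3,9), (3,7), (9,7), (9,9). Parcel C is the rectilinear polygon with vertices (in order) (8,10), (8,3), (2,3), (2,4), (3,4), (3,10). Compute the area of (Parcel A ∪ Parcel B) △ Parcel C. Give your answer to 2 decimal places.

|Parcel A ∪ Parcel B| = 28.5.
|(Parcel A ∪ Parcel B) ∩ Parcel C| = 10.
|(Parcel A ∪ Parcel B) △ Parcel C| = 28.5 + 36 − 20 = 44.50.

44.50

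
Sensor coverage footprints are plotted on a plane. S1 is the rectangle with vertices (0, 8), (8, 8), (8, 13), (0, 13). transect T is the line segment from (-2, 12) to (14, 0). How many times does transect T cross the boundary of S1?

2

The segment meets the boundary at (3.333,8), (0,10.5).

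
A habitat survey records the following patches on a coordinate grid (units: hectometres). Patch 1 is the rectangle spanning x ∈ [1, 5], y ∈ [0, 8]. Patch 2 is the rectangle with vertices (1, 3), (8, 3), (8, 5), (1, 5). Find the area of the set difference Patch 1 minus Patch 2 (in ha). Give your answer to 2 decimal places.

|Patch 1∩Patch 2|: x∈[1,5], y∈[3,5] → 4·2 = 8.
|Patch 1| = 32.
|Patch 1 ∖ Patch 2| = |Patch 1| − |Patch 1∩Patch 2| = 32 − 8 = 24.00.

24.00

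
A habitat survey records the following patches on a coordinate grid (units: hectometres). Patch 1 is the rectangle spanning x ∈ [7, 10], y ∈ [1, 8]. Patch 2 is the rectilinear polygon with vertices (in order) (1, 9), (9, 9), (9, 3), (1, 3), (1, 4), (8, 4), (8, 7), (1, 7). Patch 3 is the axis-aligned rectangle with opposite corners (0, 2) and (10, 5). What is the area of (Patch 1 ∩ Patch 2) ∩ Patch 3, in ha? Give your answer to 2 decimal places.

The region (Patch 1 ∩ Patch 2) ∩ Patch 3 is the polygon with vertices (9,3), (7,3), (7,4), (8,4), (8,5), (9,5).
By the shoelace formula its area is 3.00.

3.00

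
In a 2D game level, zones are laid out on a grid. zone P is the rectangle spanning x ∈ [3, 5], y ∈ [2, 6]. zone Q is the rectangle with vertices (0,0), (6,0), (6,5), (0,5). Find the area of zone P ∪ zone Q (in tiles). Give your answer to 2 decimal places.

By inclusion–exclusion:
Individual areas: |zone P| = 8, |zone Q| = 30.
|zone P∩zone Q|: x∈[3,5], y∈[2,5] → 2·3 = 6.
|zone P ∪ zone Q| = 38 − 6 = 32.00.

32.00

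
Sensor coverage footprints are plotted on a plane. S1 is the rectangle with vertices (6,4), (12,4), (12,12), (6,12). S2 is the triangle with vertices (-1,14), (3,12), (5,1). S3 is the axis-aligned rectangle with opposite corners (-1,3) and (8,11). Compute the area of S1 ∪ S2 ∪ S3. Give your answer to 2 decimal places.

By inclusion–exclusion:
Individual areas: |S1| = 48, |S2| = 20, |S3| = 72.
|S1∩S2| = 0.
|S1∩S3|: x∈[6,8], y∈[4,11] → 2·7 = 14.
|S2∩S3| = 13.4266.
|S1∩S2∩S3| = 0.
|S1 ∪ S2 ∪ S3| = 140 − 27.4266 + 0 = 112.57.

112.57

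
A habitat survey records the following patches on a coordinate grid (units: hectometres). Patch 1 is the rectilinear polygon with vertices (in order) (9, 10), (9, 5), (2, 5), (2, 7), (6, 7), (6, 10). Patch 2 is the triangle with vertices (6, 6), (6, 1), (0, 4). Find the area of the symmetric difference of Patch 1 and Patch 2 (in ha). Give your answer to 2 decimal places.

35.00

|Patch 1| = 23, |Patch 2| = 15, |Patch 1∩Patch 2| = 1.5.
|Patch 1 △ Patch 2| = |Patch 1| + |Patch 2| − 2·|Patch 1∩Patch 2| = 23 + 15 − 3 = 35.00.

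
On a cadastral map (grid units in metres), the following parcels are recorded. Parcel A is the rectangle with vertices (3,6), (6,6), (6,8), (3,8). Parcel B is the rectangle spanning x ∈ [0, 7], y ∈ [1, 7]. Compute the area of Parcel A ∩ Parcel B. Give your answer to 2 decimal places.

|Parcel A∩Parcel B|: x∈[3,6], y∈[6,7] → 3·1 = 3.

3.00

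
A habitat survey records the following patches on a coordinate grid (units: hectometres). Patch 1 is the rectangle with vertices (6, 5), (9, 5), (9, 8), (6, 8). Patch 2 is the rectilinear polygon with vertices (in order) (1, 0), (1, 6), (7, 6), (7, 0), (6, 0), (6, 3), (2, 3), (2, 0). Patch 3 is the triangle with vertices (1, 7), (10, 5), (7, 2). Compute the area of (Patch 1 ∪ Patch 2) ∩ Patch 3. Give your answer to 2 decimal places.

10.22

|Patch 1 ∪ Patch 2| = 32.
|(Patch 1 ∪ Patch 2) ∩ Patch 3| = 10.22.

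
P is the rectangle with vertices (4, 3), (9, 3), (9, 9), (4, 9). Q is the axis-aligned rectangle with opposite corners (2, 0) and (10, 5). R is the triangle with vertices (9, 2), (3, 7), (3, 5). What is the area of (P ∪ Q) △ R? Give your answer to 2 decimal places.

|P ∪ Q| = 60.
|(P ∪ Q) ∩ R| = 4.4167.
|(P ∪ Q) △ R| = 60 + 6 − 8.8333 = 57.17.

57.17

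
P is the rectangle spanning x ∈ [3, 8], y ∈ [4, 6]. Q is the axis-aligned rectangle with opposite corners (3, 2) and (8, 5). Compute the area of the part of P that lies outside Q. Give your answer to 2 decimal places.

5.00

|P∩Q|: x∈[3,8], y∈[4,5] → 5·1 = 5.
|P| = 10.
|P ∖ Q| = |P| − |P∩Q| = 10 − 5 = 5.00.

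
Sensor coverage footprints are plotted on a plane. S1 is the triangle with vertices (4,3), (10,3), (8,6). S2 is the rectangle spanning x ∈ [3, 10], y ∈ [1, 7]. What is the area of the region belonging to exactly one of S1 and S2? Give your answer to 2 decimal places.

|S1| = 9, |S2| = 42, |S1∩S2| = 9.
|S1 △ S2| = |S1| + |S2| − 2·|S1∩S2| = 9 + 42 − 18 = 33.00.

33.00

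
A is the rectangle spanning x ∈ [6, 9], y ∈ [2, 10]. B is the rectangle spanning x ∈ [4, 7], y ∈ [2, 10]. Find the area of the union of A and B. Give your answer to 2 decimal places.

40.00

By inclusion–exclusion:
Individual areas: |A| = 24, |B| = 24.
|A∩B|: x∈[6,7], y∈[2,10] → 1·8 = 8.
|A ∪ B| = 48 − 8 = 40.00.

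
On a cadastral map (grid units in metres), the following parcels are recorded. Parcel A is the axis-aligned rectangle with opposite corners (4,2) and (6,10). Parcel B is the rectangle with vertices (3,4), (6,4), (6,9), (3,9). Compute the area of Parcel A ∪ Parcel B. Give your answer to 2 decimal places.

By inclusion–exclusion:
Individual areas: |Parcel A| = 16, |Parcel B| = 15.
|Parcel A∩Parcel B|: x∈[4,6], y∈[4,9] → 2·5 = 10.
|Parcel A ∪ Parcel B| = 31 − 10 = 21.00.

21.00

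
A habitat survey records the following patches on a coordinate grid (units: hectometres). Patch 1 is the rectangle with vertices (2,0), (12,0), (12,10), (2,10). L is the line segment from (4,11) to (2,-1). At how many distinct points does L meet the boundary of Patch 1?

The segment meets the boundary at (2.167,0), (3.833,10).

2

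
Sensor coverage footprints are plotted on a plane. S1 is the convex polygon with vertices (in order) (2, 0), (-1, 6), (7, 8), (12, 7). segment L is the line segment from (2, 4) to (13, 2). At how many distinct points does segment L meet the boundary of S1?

The segment meets the boundary at (6.536,3.175).

1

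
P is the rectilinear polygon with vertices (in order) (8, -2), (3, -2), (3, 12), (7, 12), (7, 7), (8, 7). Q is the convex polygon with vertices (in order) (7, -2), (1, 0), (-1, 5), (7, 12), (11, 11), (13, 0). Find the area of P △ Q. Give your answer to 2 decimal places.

86.67

|P| = 65, |Q| = 132, |P∩Q| = 55.1667.
|P △ Q| = |P| + |Q| − 2·|P∩Q| = 65 + 132 − 110.3333 = 86.67.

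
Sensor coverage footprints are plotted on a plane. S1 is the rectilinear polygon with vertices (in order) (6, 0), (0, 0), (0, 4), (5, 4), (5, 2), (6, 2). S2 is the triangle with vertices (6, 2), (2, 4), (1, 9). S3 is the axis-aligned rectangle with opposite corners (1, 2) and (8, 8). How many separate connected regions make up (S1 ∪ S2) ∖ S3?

(S1 ∪ S2) ∖ S3 splits into 2 disjoint pieces (area 14, area 0.2571).

2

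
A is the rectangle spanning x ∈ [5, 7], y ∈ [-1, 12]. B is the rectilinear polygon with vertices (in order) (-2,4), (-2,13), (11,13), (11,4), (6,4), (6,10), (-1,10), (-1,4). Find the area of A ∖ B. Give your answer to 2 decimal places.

16.00

|A| = 26, |A∩B| = 10.
|A ∖ B| = |A| − |A∩B| = 26 − 10 = 16.00.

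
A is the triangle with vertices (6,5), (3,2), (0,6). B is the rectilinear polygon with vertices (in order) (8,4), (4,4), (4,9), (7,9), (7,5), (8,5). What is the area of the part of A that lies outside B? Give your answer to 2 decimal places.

|A| = 10.5, |A∩B| = 1.8333.
|A ∖ B| = |A| − |A∩B| = 10.5 − 1.8333 = 8.67.

8.67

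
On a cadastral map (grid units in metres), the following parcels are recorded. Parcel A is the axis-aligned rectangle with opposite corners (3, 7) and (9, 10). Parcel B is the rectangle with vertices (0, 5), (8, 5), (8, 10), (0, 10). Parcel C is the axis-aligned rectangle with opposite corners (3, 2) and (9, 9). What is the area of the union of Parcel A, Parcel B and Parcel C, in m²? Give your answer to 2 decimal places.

By inclusion–exclusion:
Individual areas: |Parcel A| = 18, |Parcel B| = 40, |Parcel C| = 42.
|Parcel A∩Parcel B|: x∈[3,8], y∈[7,10] → 5·3 = 15.
|Parcel A∩Parcel C|: x∈[3,9], y∈[7,9] → 6·2 = 12.
|Parcel B∩Parcel C|: x∈[3,8], y∈[5,9] → 5·4 = 20.
|Parcel A∩Parcel B∩Parcel C| = 10.
|Parcel A ∪ Parcel B ∪ Parcel C| = 100 − 47 + 10 = 63.00.

63.00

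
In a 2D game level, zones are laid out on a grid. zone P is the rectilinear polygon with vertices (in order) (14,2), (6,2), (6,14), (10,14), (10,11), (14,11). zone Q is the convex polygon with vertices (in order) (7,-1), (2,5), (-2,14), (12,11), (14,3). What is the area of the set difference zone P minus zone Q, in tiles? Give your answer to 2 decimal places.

17.45

|zone P| = 84, |zone P∩zone Q| = 66.5536.
|zone P ∖ zone Q| = |zone P| − |zone P∩zone Q| = 84 − 66.5536 = 17.45.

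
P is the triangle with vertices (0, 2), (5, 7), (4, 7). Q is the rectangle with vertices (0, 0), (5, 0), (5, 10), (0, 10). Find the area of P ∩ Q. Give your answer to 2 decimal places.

The intersection is the polygon with vertices (0,2), (4,7), (5,7).
By the shoelace formula its area is 2.50.

2.50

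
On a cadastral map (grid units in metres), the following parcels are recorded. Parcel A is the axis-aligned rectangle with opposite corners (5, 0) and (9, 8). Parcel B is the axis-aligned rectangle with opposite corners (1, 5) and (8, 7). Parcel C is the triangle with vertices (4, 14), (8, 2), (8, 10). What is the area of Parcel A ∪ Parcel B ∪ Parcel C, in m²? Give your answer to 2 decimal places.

50.00

By inclusion–exclusion:
Individual areas: |Parcel A| = 32, |Parcel B| = 14, |Parcel C| = 16.
|Parcel A∩Parcel B|: x∈[5,8], y∈[5,7] → 3·2 = 6.
|Parcel A∩Parcel C| = 6.
|Parcel B∩Parcel C| = 2.6667.
|Parcel A∩Parcel B∩Parcel C| = 2.6667.
|Parcel A ∪ Parcel B ∪ Parcel C| = 62 − 14.6667 + 2.6667 = 50.00.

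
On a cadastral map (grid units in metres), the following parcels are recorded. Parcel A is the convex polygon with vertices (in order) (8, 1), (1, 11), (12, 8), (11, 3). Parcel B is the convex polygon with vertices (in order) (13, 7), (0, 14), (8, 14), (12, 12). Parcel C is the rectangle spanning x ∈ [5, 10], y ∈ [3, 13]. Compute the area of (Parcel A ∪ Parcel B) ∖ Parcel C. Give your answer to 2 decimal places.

43.12

|Parcel A ∪ Parcel B| = 87.6184.
|(Parcel A ∪ Parcel B) ∩ Parcel C| = 44.5001.
|(Parcel A ∪ Parcel B) ∖ Parcel C| = 87.6184 − 44.5001 = 43.12.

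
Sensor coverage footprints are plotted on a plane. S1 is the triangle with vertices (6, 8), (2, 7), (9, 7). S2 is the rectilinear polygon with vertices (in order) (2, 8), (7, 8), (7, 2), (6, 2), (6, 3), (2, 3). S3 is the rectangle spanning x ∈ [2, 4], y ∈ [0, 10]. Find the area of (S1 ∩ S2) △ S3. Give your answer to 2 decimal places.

21.83

|S1 ∩ S2| = 2.8333.
|(S1 ∩ S2) ∩ S3| = 0.5.
|(S1 ∩ S2) △ S3| = 2.8333 + 20 − 1 = 21.83.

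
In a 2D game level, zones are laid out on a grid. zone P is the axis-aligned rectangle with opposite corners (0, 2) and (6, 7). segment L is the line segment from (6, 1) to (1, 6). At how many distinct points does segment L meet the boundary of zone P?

The segment meets the boundary at (5,2).

1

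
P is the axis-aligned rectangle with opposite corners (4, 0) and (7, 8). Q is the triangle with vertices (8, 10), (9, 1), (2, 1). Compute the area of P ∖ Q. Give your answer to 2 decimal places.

8.33

|P| = 24, |P∩Q| = 15.6667.
|P ∖ Q| = |P| − |P∩Q| = 24 − 15.6667 = 8.33.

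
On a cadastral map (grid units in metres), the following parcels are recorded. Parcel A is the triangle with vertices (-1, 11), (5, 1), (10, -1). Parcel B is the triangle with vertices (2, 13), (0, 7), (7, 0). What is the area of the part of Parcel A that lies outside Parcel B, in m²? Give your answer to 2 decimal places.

|Parcel A| = 19, |Parcel A∩Parcel B| = 11.8664.
|Parcel A ∖ Parcel B| = |Parcel A| − |Parcel A∩Parcel B| = 19 − 11.8664 = 7.13.

7.13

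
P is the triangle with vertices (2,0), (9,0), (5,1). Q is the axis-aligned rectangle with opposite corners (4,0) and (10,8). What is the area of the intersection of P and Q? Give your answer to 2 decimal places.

2.83

The intersection is the polygon with vertices (4,0), (4,0.667), (5,1), (9,0).
By the shoelace formula its area is 2.83.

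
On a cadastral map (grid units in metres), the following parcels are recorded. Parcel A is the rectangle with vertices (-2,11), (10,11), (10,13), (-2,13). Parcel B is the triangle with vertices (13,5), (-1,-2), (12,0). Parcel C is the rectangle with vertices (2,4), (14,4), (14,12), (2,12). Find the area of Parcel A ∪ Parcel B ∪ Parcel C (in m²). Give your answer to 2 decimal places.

142.60

By inclusion–exclusion:
Individual areas: |Parcel A| = 24, |Parcel B| = 31.5, |Parcel C| = 96.
|Parcel A∩Parcel B| = 0.
|Parcel A∩Parcel C|: x∈[2,10], y∈[11,12] → 8·1 = 8.
|Parcel B∩Parcel C| = 0.9.
|Parcel A∩Parcel B∩Parcel C| = 0.
|Parcel A ∪ Parcel B ∪ Parcel C| = 151.5 − 8.9 + 0 = 142.60.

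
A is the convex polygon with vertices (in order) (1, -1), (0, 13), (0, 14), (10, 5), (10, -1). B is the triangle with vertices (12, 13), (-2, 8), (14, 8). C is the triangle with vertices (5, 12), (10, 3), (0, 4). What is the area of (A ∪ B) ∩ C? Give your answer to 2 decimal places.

40.53

|A ∪ B| = 129.3652.
|(A ∪ B) ∩ C| = 40.53.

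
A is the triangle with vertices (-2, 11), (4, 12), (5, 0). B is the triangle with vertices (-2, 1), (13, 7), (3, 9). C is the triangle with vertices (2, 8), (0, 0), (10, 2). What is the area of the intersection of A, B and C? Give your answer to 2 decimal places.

9.82

The intersection is the polygon with vertices (3.072,3.029), (1.41,5.641), (1.75,7), (2.255,7.809), (4.489,6.133), (4.694,3.677).
By the shoelace formula its area is 9.82.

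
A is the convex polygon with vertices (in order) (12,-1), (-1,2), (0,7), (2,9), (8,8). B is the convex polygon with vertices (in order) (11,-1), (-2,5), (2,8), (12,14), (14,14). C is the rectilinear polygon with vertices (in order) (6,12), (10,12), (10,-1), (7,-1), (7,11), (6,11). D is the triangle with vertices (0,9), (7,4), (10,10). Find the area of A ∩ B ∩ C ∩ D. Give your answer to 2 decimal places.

3.55

The intersection is the polygon with vertices (7,8.167), (8,8), (8.471,6.941), (7,4).
By the shoelace formula its area is 3.55.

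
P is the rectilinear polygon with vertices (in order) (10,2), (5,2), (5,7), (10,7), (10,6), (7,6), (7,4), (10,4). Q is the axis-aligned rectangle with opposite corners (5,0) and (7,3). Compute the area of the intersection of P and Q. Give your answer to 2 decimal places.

The intersection is the polygon with vertices (5,2), (5,3), (7,3), (7,2).
By the shoelace formula its area is 2.00.

2.00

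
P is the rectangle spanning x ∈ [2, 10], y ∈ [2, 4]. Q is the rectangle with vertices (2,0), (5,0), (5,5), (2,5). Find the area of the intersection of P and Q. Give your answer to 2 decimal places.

6.00

|P∩Q|: x∈[2,5], y∈[2,4] → 3·2 = 6.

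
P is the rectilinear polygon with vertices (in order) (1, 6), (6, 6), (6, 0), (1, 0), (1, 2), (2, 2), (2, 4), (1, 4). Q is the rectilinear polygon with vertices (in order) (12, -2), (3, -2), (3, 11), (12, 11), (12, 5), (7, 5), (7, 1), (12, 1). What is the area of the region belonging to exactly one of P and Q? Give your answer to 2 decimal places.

89.00

|P| = 28, |Q| = 97, |P∩Q| = 18.
|P △ Q| = |P| + |Q| − 2·|P∩Q| = 28 + 97 − 36 = 89.00.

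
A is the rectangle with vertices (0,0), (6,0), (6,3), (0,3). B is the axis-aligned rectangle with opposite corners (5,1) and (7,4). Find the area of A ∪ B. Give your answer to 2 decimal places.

22.00

By inclusion–exclusion:
Individual areas: |A| = 18, |B| = 6.
|A∩B|: x∈[5,6], y∈[1,3] → 1·2 = 2.
|A ∪ B| = 24 − 2 = 22.00.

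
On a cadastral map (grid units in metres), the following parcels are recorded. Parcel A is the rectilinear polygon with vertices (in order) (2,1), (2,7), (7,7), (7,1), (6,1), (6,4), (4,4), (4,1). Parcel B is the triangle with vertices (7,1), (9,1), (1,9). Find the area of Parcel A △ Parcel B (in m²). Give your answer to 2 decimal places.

|Parcel A| = 24, |Parcel B| = 8, |Parcel A∩Parcel B| = 4.4583.
|Parcel A △ Parcel B| = |Parcel A| + |Parcel B| − 2·|Parcel A∩Parcel B| = 24 + 8 − 8.9167 = 23.08.

23.08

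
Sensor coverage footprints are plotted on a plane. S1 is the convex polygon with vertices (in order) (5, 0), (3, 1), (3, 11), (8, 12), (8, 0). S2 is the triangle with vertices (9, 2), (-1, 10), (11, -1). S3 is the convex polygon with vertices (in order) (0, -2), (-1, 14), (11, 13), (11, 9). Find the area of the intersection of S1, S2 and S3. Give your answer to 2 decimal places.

The intersection is the polygon with vertices (6.222,4.222), (5.783,3.783), (3,6.333), (3,6.8).
By the shoelace formula its area is 1.92.

1.92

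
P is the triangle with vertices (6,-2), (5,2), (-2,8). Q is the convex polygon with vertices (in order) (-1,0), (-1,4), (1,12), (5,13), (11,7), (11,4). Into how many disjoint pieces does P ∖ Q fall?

2

P ∖ Q splits into 2 disjoint pieces (area 3.7632, area 0.493).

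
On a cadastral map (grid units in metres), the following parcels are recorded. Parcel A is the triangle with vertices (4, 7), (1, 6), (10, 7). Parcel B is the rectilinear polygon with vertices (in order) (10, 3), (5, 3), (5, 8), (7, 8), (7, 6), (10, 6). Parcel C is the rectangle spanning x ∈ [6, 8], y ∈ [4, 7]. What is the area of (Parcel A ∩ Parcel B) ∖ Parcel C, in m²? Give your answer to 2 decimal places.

|Parcel A ∩ Parcel B| = 0.8889.
|(Parcel A ∩ Parcel B) ∩ Parcel C| = 0.3889.
|(Parcel A ∩ Parcel B) ∖ Parcel C| = 0.8889 − 0.3889 = 0.50.

0.50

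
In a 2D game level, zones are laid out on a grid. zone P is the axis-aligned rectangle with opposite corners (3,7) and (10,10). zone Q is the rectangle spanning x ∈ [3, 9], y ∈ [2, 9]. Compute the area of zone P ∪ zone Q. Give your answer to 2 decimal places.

By inclusion–exclusion:
Individual areas: |zone P| = 21, |zone Q| = 42.
|zone P∩zone Q|: x∈[3,9], y∈[7,9] → 6·2 = 12.
|zone P ∪ zone Q| = 63 − 12 = 51.00.

51.00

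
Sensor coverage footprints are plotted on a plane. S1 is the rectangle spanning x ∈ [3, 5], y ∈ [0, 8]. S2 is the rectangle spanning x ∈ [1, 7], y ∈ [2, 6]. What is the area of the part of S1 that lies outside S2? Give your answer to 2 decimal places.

8.00

|S1∩S2|: x∈[3,5], y∈[2,6] → 2·4 = 8.
|S1| = 16.
|S1 ∖ S2| = |S1| − |S1∩S2| = 16 − 8 = 8.00.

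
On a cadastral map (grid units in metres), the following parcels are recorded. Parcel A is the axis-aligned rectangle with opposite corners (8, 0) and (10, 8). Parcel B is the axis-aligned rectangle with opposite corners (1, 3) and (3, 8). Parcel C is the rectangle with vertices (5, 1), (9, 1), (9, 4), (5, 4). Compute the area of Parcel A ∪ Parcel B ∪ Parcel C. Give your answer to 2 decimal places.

By inclusion–exclusion:
Individual areas: |Parcel A| = 16, |Parcel B| = 10, |Parcel C| = 12.
|Parcel A∩Parcel B| = 0 (no overlap).
|Parcel A∩Parcel C|: x∈[8,9], y∈[1,4] → 1·3 = 3.
|Parcel B∩Parcel C| = 0 (no overlap).
|Parcel A∩Parcel B∩Parcel C| = 0.
|Parcel A ∪ Parcel B ∪ Parcel C| = 38 − 3 + 0 = 35.00.

35.00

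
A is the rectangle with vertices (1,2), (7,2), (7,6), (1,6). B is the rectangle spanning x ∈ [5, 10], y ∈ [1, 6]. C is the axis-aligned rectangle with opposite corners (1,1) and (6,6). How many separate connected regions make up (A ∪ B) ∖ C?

(A ∪ B) ∖ C is a single connected region.

1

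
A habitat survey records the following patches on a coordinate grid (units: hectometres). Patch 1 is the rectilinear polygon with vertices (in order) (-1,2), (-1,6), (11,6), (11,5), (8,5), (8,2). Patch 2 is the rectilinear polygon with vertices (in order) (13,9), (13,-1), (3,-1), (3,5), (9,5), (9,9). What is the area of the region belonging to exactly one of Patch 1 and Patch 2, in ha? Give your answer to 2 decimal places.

81.00

|Patch 1| = 39, |Patch 2| = 76, |Patch 1∩Patch 2| = 17.
|Patch 1 △ Patch 2| = |Patch 1| + |Patch 2| − 2·|Patch 1∩Patch 2| = 39 + 76 − 34 = 81.00.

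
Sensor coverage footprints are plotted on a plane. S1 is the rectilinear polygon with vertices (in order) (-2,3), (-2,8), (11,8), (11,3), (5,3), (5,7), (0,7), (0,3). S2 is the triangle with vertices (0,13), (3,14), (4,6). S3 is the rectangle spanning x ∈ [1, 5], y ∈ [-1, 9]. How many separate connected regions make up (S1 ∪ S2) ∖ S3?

3

(S1 ∪ S2) ∖ S3 splits into 3 disjoint pieces (area 11, area 10.4911, area 30).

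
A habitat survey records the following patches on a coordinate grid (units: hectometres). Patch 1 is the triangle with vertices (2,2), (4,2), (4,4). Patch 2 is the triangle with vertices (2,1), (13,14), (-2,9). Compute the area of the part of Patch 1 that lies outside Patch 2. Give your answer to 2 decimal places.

|Patch 1| = 2, |Patch 1∩Patch 2| = 1.2133.
|Patch 1 ∖ Patch 2| = |Patch 1| − |Patch 1∩Patch 2| = 2 − 1.2133 = 0.79.

0.79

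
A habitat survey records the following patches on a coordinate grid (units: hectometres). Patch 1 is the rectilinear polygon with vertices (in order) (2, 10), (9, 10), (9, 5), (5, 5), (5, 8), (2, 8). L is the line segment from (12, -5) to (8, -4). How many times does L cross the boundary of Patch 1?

The segment lies entirely outside Patch 1 and never meets its boundary.

0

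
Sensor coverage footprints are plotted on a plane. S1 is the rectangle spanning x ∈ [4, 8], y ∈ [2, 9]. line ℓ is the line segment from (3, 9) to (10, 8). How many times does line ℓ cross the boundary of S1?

2

The segment meets the boundary at (8,8.286), (4,8.857).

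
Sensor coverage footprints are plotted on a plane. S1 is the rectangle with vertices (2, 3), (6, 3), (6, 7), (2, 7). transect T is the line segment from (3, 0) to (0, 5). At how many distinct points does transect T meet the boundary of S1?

0

The segment lies entirely outside S1 and never meets its boundary.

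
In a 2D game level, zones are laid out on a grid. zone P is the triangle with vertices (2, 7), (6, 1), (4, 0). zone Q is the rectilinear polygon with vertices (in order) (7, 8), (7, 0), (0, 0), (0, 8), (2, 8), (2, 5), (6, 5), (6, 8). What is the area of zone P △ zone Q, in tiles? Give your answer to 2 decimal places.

|zone P| = 8, |zone Q| = 44, |zone P∩zone Q| = 7.2381.
|zone P △ zone Q| = |zone P| + |zone Q| − 2·|zone P∩zone Q| = 8 + 44 − 14.4762 = 37.52.

37.52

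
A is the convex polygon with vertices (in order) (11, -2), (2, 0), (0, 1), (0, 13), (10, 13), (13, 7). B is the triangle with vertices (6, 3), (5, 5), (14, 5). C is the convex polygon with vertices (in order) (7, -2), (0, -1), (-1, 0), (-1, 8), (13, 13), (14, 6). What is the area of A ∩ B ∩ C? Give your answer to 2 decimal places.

8.72

The intersection is the polygon with vertices (6,3), (5,5), (12.556,5), (12.471,4.618).
By the shoelace formula its area is 8.72.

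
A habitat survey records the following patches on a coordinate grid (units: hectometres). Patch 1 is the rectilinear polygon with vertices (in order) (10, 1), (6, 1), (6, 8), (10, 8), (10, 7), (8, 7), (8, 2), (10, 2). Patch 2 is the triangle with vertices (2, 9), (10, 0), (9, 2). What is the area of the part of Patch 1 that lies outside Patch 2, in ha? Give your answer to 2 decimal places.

16.17

|Patch 1| = 18, |Patch 1∩Patch 2| = 1.8333.
|Patch 1 ∖ Patch 2| = |Patch 1| − |Patch 1∩Patch 2| = 18 − 1.8333 = 16.17.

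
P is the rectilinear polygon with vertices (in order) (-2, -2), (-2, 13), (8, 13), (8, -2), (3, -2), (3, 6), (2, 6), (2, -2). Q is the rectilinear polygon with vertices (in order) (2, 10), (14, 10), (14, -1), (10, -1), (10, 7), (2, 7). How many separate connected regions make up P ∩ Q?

P ∩ Q is a single connected region.

1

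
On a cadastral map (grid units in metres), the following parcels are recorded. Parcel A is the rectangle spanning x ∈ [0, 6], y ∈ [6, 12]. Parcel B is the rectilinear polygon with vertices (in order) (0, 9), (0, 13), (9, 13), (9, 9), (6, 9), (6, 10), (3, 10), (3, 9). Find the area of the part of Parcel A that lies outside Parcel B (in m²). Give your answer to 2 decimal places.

|Parcel A| = 36, |Parcel A∩Parcel B| = 15.
|Parcel A ∖ Parcel B| = |Parcel A| − |Parcel A∩Parcel B| = 36 − 15 = 21.00.

21.00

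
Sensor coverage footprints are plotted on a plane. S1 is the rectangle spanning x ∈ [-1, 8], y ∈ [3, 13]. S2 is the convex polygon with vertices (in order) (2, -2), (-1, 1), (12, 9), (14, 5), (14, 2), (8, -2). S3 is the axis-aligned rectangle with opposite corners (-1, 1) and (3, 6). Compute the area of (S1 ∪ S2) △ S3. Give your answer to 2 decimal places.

158.83

|S1 ∪ S2| = 172.3269.
|(S1 ∪ S2) ∩ S3| = 16.75.
|(S1 ∪ S2) △ S3| = 172.3269 + 20 − 33.5 = 158.83.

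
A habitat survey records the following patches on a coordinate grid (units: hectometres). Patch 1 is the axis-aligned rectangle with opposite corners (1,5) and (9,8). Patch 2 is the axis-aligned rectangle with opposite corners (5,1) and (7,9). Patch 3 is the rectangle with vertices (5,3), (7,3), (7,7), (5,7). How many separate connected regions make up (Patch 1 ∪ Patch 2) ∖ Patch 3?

2

(Patch 1 ∪ Patch 2) ∖ Patch 3 splits into 2 disjoint pieces (area 22, area 4).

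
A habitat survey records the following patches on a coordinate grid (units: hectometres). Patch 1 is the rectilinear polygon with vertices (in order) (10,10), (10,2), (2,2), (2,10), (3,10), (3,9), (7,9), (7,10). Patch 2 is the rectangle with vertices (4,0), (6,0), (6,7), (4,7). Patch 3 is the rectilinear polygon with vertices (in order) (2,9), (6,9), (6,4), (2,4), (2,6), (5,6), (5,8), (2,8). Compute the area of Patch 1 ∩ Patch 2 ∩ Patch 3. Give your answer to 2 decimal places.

The intersection is the polygon with vertices (4,6), (5,6), (5,7), (6,7), (6,4), (4,4).
By the shoelace formula its area is 5.00.

5.00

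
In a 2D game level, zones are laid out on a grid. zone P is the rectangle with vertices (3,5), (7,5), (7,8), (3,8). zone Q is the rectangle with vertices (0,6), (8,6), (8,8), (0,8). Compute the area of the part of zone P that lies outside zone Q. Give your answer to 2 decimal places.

|zone P∩zone Q|: x∈[3,7], y∈[6,8] → 4·2 = 8.
|zone P| = 12.
|zone P ∖ zone Q| = |zone P| − |zone P∩zone Q| = 12 − 8 = 4.00.

4.00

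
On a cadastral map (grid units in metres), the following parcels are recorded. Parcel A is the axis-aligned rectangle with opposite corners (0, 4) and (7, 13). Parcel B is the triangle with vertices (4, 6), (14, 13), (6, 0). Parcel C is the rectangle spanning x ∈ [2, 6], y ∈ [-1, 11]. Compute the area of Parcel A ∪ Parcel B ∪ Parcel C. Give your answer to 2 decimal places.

108.85

By inclusion–exclusion:
Individual areas: |Parcel A| = 63, |Parcel B| = 37, |Parcel C| = 48.
|Parcel A∩Parcel B| = 8.4833.
|Parcel A∩Parcel C|: x∈[2,6], y∈[4,11] → 4·7 = 28.
|Parcel B∩Parcel C| = 7.4.
|Parcel A∩Parcel B∩Parcel C| = 4.7333.
|Parcel A ∪ Parcel B ∪ Parcel C| = 148 − 43.8833 + 4.7333 = 108.85.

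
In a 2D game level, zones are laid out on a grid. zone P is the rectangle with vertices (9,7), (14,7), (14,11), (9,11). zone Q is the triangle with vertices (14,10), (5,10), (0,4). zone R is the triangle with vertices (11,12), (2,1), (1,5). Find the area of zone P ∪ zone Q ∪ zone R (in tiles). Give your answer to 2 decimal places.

By inclusion–exclusion:
Individual areas: |zone P| = 20, |zone Q| = 27, |zone R| = 23.5.
|zone P∩zone Q| = 5.3571.
|zone P∩zone R| = 0.7392.
|zone Q∩zone R| = 11.2266.
|zone P∩zone Q∩zone R| = 0.0808.
|zone P ∪ zone Q ∪ zone R| = 70.5 − 17.323 + 0.0808 = 53.26.

53.26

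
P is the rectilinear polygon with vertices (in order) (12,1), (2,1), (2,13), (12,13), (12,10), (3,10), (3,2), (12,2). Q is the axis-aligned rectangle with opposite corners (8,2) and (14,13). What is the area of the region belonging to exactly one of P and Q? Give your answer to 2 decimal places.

90.00

|P| = 48, |Q| = 66, |P∩Q| = 12.
|P △ Q| = |P| + |Q| − 2·|P∩Q| = 48 + 66 − 24 = 90.00.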